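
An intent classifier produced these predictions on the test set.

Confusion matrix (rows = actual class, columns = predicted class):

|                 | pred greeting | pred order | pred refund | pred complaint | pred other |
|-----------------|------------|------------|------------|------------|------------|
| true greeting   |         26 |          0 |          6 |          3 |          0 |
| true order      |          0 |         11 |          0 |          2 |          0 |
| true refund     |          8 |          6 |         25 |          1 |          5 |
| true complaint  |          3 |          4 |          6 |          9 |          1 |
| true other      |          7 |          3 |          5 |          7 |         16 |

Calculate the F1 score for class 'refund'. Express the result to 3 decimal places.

F1 score = 2·TP/(2·TP+FP+FN).
refund: TP=25, FP=6+0+6+5=17, FN=8+6+1+5=20 → 50/87 = 0.5747

0.575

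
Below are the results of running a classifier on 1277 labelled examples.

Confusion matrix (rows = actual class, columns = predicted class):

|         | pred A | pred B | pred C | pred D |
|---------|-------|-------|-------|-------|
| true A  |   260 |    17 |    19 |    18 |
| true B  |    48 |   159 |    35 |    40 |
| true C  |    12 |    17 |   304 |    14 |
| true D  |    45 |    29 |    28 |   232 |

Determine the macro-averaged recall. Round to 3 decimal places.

0.741

Per-class recall (TP/(TP+FN)):
  A: TP=260, FN=17+19+18=54 → 260/314 = 0.8280
  B: TP=159, FN=48+35+40=123 → 159/282 = 0.5638
  C: TP=304, FN=12+17+14=43 → 304/347 = 0.8761
  D: TP=232, FN=45+29+28=102 → 232/334 = 0.6946
Macro-recall = mean = (0.8280 + 0.5638 + 0.8761 + 0.6946) / 4 = 0.741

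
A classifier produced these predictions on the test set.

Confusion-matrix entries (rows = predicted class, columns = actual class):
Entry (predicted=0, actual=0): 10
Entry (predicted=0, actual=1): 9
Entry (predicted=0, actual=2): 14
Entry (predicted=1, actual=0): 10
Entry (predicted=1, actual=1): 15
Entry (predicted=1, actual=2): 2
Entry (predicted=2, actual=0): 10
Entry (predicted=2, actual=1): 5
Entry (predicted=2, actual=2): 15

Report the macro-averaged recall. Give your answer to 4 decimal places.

Per-class recall (TP/(TP+FN)):
  0: TP=10, FN=10+10=20 → 10/30 = 0.33333
  1: TP=15, FN=9+5=14 → 15/29 = 0.51724
  2: TP=15, FN=14+2=16 → 15/31 = 0.48387
Macro-recall = mean = (0.33333 + 0.51724 + 0.48387) / 3 = 0.4448

0.4448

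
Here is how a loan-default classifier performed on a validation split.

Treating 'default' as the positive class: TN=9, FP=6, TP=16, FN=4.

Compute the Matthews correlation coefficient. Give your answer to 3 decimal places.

MCC = (TP·TN − FP·FN) / √((TP+FP)(TP+FN)(TN+FP)(TN+FN))
Numerator = 16·9 − 6·4 = 120
Denominator = √(22·20·15·13) = √85800 = 292.9164
MCC = 120 / 292.9164 = 0.410

0.410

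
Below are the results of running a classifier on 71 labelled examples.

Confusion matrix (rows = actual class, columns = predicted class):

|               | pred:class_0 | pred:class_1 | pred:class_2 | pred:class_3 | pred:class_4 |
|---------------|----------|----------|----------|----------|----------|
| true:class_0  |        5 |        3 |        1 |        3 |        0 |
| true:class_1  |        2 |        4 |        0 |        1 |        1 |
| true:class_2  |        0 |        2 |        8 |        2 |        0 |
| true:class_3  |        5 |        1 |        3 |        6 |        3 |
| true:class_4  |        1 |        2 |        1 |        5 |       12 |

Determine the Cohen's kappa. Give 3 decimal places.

0.360

Observed agreement pₒ = trace/N = 35/71 = 0.4930
Expected agreement pₑ = Σ (rowᵢ·colᵢ)/N² = (12·13 + 8·12 + 12·13 + 18·17 + 21·16)/71² = 0.2083
κ = (pₒ − pₑ)/(1 − pₑ) = (0.4930 − 0.2083)/(1 − 0.2083) = 0.360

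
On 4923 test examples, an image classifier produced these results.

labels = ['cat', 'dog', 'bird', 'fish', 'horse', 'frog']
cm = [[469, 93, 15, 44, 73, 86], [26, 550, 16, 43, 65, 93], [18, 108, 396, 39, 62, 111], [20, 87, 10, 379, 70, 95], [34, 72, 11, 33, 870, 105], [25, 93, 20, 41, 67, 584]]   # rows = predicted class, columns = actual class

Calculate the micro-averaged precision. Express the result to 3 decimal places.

Micro-averaging pools counts across classes: ΣTP=3248, ΣFP=1675, ΣFN=1675.
Micro-precision = TP/(TP+FP) on pooled counts = 0.660 (equals overall accuracy in single-label multiclass).

0.660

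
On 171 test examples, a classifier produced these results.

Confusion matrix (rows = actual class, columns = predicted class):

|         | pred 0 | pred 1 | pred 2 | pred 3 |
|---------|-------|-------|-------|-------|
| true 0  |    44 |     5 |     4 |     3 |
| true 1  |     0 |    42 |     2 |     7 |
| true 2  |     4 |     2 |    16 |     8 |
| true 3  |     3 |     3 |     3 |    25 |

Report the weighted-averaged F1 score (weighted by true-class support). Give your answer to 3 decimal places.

0.744

Per-class F1 score (2·TP/(2·TP+FP+FN)):
  0: TP=44, FP=0+4+3=7, FN=5+4+3=12 → 88/107 = 0.8224
  1: TP=42, FP=5+2+3=10, FN=0+2+7=9 → 84/103 = 0.8155
  2: TP=16, FP=4+2+3=9, FN=4+2+8=14 → 32/55 = 0.5818
  3: TP=25, FP=3+7+8=18, FN=3+3+3=9 → 50/77 = 0.6494
Weighted-F1 score = Σ (supportᵢ/N)·F1 scoreᵢ with N=171: (56/171)·0.8224 + (51/171)·0.8155 + (30/171)·0.5818 + (34/171)·0.6494 = 0.744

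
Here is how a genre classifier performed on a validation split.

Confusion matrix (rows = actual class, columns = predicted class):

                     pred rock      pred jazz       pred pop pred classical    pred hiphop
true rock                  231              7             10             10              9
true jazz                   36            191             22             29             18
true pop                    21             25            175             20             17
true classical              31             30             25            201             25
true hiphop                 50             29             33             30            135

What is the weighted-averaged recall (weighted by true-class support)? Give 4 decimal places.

Per-class recall (TP/(TP+FN)):
  rock: TP=231, FN=7+10+10+9=36 → 231/267 = 0.86517
  jazz: TP=191, FN=36+22+29+18=105 → 191/296 = 0.64527
  pop: TP=175, FN=21+25+20+17=83 → 175/258 = 0.67829
  classical: TP=201, FN=31+30+25+25=111 → 201/312 = 0.64423
  hiphop: TP=135, FN=50+29+33+30=142 → 135/277 = 0.48736
Weighted-recall = Σ (supportᵢ/N)·recallᵢ with N=1410: (267/1410)·0.86517 + (296/1410)·0.64527 + (258/1410)·0.67829 + (312/1410)·0.64423 + (277/1410)·0.48736 = 0.6617

0.6617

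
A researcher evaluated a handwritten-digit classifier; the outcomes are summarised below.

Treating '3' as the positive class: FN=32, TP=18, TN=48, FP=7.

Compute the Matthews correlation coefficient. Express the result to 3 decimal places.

MCC = (TP·TN − FP·FN) / √((TP+FP)(TP+FN)(TN+FP)(TN+FN))
Numerator = 18·48 − 7·32 = 640
Denominator = √(25·50·55·80) = √5500000 = 2345.2079
MCC = 640 / 2345.2079 = 0.273

0.273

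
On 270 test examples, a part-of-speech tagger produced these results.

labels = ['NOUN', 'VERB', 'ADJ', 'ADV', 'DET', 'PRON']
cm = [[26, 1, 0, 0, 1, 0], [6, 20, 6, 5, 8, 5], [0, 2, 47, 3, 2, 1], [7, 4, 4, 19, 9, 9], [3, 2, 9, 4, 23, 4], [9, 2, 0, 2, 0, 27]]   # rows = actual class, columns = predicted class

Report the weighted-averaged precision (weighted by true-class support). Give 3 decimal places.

0.604

Per-class precision (TP/(TP+FP)):
  NOUN: TP=26, FP=6+0+7+3+9=25 → 26/51 = 0.5098
  VERB: TP=20, FP=1+2+4+2+2=11 → 20/31 = 0.6452
  ADJ: TP=47, FP=0+6+4+9+0=19 → 47/66 = 0.7121
  ADV: TP=19, FP=0+5+3+4+2=14 → 19/33 = 0.5758
  DET: TP=23, FP=1+8+2+9+0=20 → 23/43 = 0.5349
  PRON: TP=27, FP=0+5+1+9+4=19 → 27/46 = 0.5870
Weighted-precision = Σ (supportᵢ/N)·precisionᵢ with N=270: (28/270)·0.5098 + (50/270)·0.6452 + (55/270)·0.7121 + (52/270)·0.5758 + (45/270)·0.5349 + (40/270)·0.5870 = 0.604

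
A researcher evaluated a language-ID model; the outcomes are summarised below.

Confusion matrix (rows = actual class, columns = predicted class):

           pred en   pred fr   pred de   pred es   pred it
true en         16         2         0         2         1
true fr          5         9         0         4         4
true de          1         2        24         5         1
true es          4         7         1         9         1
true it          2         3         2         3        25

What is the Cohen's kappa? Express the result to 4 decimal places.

Observed agreement pₒ = trace/N = 83/133 = 0.62406
Expected agreement pₑ = Σ (rowᵢ·colᵢ)/N² = (21·28 + 22·23 + 33·27 + 22·23 + 35·32)/133² = 0.20414
κ = (pₒ − pₑ)/(1 − pₑ) = (0.62406 − 0.20414)/(1 − 0.20414) = 0.5276

0.5276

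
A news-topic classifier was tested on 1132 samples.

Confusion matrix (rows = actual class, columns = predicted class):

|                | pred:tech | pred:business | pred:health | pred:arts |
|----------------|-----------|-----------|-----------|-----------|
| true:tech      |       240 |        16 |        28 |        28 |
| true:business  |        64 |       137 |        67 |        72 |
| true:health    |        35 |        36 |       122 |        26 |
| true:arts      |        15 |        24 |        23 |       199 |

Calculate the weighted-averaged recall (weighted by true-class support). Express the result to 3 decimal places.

0.617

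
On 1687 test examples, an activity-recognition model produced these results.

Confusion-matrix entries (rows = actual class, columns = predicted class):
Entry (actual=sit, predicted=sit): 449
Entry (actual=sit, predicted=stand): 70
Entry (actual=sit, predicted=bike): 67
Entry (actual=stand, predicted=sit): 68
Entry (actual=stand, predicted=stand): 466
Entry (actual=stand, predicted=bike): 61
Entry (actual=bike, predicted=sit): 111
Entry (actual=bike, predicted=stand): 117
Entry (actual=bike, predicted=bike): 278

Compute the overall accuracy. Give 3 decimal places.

0.707

Accuracy = trace / total = (449+466+278=1193) / 1687 = 1193/1687 = 0.707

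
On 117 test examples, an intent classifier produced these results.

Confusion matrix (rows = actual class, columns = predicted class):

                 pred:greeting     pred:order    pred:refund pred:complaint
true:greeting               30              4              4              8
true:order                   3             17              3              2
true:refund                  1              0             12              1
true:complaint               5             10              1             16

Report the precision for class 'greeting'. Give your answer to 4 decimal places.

precision = TP/(TP+FP).
greeting: TP=30, FP=3+1+5=9 → 30/39 = 0.76923

0.7692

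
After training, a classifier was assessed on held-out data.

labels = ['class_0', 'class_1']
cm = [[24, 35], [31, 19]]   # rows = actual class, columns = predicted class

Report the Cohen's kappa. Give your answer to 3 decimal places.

Observed agreement pₒ = trace/N = 43/109 = 0.3945
Expected agreement pₑ = Σ (rowᵢ·colᵢ)/N² = (59·55 + 50·54)/109² = 0.5004
κ = (pₒ − pₑ)/(1 − pₑ) = (0.3945 − 0.5004)/(1 − 0.5004) = -0.212

-0.212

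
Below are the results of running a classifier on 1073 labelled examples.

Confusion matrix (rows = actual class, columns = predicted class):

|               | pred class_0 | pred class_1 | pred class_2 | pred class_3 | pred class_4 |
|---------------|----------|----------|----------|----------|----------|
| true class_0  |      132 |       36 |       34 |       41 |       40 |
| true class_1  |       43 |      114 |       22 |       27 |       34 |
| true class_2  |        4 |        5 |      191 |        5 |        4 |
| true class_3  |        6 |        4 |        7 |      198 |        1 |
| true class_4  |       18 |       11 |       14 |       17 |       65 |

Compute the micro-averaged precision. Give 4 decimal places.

0.6524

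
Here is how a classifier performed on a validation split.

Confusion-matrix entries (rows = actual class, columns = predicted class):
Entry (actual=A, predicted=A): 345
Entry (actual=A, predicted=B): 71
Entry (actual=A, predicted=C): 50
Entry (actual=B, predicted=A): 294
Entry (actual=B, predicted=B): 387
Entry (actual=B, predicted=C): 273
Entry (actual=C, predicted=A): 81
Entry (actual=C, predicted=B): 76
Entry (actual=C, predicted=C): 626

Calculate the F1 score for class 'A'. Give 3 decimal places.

F1 score = 2·TP/(2·TP+FP+FN).
A: TP=345, FP=294+81=375, FN=71+50=121 → 690/1186 = 0.5818

0.582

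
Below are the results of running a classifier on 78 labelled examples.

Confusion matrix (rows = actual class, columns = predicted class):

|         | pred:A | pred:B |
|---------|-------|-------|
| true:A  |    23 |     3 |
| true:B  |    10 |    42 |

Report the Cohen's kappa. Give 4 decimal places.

Observed agreement pₒ = trace/N = 65/78 = 0.83333
Expected agreement pₑ = Σ (rowᵢ·colᵢ)/N² = (26·33 + 52·45)/78² = 0.52564
κ = (pₒ − pₑ)/(1 − pₑ) = (0.83333 − 0.52564)/(1 − 0.52564) = 0.6486

0.6486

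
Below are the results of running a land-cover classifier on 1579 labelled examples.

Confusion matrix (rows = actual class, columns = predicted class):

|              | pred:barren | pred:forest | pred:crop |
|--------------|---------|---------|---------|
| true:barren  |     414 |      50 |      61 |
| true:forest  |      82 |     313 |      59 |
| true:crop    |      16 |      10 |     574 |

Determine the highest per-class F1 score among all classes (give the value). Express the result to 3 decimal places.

Per-class F1 score (2·TP/(2·TP+FP+FN)):
  barren: TP=414, FP=82+16=98, FN=50+61=111 → 828/1037 = 0.7985
  forest: TP=313, FP=50+10=60, FN=82+59=141 → 626/827 = 0.7570
  crop: TP=574, FP=61+59=120, FN=16+10=26 → 1148/1294 = 0.8872
Highest is class 'crop' with F1 score = 0.887.

0.887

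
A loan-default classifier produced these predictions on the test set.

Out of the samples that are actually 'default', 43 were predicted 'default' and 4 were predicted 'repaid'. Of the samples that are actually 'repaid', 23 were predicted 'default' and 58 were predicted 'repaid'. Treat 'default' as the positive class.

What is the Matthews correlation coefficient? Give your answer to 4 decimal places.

0.6086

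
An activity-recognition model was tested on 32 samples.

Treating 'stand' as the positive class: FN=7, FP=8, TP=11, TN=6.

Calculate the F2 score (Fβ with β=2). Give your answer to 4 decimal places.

0.6044

Fβ = (1+β²)·TP / ((1+β²)·TP + β²·FN + FP), with β²=4
= 5·11 / (5·11 + 4·7 + 8) = 0.6044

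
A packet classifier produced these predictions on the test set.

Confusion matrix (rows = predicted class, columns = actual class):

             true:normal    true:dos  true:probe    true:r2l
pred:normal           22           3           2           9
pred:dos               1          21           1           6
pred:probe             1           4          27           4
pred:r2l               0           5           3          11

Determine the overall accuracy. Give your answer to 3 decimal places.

Accuracy = trace / total = (22+21+27+11=81) / 120 = 81/120 = 0.675

0.675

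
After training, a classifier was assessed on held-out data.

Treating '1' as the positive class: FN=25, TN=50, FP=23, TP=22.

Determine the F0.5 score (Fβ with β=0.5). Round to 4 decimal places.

Fβ = (1+β²)·TP / ((1+β²)·TP + β²·FN + FP), with β²=1/4
= 1.25·22 / (1.25·22 + 0.25·25 + 23) = 0.4846

0.4846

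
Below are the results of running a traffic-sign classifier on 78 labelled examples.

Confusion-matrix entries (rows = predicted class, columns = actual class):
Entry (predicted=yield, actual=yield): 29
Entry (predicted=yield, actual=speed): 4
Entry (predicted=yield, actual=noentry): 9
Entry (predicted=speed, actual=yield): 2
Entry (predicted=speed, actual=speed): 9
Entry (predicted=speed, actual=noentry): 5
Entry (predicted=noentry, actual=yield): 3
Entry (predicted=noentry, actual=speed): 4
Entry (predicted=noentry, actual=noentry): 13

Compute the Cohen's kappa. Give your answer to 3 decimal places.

0.452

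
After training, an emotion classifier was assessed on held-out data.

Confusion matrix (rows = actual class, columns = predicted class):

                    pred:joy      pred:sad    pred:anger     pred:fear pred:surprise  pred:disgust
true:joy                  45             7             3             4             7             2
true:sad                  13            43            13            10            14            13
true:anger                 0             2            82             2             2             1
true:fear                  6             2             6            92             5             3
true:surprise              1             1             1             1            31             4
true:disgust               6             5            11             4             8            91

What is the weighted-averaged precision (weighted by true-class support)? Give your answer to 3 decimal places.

0.726

Per-class precision (TP/(TP+FP)):
  joy: TP=45, FP=13+0+6+1+6=26 → 45/71 = 0.6338
  sad: TP=43, FP=7+2+2+1+5=17 → 43/60 = 0.7167
  anger: TP=82, FP=3+13+6+1+11=34 → 82/116 = 0.7069
  fear: TP=92, FP=4+10+2+1+4=21 → 92/113 = 0.8142
  surprise: TP=31, FP=7+14+2+5+8=36 → 31/67 = 0.4627
  disgust: TP=91, FP=2+13+1+3+4=23 → 91/114 = 0.7982
Weighted-precision = Σ (supportᵢ/N)·precisionᵢ with N=541: (68/541)·0.6338 + (106/541)·0.7167 + (89/541)·0.7069 + (114/541)·0.8142 + (39/541)·0.4627 + (125/541)·0.7982 = 0.726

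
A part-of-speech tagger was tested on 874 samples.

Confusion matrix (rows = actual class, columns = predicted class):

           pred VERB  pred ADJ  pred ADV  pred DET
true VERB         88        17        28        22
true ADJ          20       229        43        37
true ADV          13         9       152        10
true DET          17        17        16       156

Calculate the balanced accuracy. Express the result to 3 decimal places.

0.712

Balanced accuracy = mean of per-class recall.
  VERB: recall = 88/155 = 0.5677
  ADJ: recall = 229/329 = 0.6960
  ADV: recall = 152/184 = 0.8261
  DET: recall = 156/206 = 0.7573
Mean = (0.5677 + 0.6960 + 0.8261 + 0.7573) / 4 = 0.712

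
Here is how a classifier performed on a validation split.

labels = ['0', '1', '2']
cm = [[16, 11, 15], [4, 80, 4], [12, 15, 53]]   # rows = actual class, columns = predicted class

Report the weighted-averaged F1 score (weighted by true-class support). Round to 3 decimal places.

Per-class F1 score (2·TP/(2·TP+FP+FN)):
  0: TP=16, FP=4+12=16, FN=11+15=26 → 32/74 = 0.4324
  1: TP=80, FP=11+15=26, FN=4+4=8 → 160/194 = 0.8247
  2: TP=53, FP=15+4=19, FN=12+15=27 → 106/152 = 0.6974
Weighted-F1 score = Σ (supportᵢ/N)·F1 scoreᵢ with N=210: (42/210)·0.4324 + (88/210)·0.8247 + (80/210)·0.6974 = 0.698

0.698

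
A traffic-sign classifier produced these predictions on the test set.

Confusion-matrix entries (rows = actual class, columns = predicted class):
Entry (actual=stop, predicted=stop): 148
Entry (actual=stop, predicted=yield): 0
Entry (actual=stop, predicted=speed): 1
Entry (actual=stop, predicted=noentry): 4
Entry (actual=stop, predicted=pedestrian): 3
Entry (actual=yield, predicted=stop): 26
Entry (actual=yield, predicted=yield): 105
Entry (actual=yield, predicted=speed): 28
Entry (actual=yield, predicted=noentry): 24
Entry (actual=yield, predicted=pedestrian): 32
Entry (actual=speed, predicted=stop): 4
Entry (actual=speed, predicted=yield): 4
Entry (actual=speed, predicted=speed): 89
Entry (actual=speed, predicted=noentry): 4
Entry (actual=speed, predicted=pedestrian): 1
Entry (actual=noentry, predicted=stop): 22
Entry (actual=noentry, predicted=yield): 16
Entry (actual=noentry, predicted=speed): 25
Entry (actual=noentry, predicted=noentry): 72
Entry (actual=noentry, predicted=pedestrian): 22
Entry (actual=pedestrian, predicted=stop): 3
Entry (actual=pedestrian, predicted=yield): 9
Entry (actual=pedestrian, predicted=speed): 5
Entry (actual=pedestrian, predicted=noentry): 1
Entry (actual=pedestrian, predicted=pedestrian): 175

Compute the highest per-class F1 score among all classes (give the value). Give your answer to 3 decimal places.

0.825

Per-class F1 score (2·TP/(2·TP+FP+FN)):
  stop: TP=148, FP=26+4+22+3=55, FN=0+1+4+3=8 → 296/359 = 0.8245
  yield: TP=105, FP=0+4+16+9=29, FN=26+28+24+32=110 → 210/349 = 0.6017
  speed: TP=89, FP=1+28+25+5=59, FN=4+4+4+1=13 → 178/250 = 0.7120
  noentry: TP=72, FP=4+24+4+1=33, FN=22+16+25+22=85 → 144/262 = 0.5496
  pedestrian: TP=175, FP=3+32+1+22=58, FN=3+9+5+1=18 → 350/426 = 0.8216
Highest is class 'stop' with F1 score = 0.825.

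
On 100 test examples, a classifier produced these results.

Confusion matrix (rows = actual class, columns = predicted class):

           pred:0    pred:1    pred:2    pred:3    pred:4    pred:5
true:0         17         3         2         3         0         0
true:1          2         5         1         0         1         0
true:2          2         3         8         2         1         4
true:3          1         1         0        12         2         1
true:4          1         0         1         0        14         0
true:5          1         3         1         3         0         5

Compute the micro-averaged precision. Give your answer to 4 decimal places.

Micro-averaging pools counts across classes: ΣTP=61, ΣFP=39, ΣFN=39.
Micro-precision = TP/(TP+FP) on pooled counts = 0.6100 (equals overall accuracy in single-label multiclass).

0.6100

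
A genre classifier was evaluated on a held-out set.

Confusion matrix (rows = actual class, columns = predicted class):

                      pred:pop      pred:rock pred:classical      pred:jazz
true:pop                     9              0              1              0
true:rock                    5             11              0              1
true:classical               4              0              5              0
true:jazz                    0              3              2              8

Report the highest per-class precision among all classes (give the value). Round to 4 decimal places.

0.8889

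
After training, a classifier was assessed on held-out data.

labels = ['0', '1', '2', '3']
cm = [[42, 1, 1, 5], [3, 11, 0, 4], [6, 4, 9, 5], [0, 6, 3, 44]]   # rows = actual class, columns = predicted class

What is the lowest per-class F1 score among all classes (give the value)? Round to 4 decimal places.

0.4865

Per-class F1 score (2·TP/(2·TP+FP+FN)):
  0: TP=42, FP=3+6+0=9, FN=1+1+5=7 → 84/100 = 0.84000
  1: TP=11, FP=1+4+6=11, FN=3+0+4=7 → 22/40 = 0.55000
  2: TP=9, FP=1+0+3=4, FN=6+4+5=15 → 18/37 = 0.48649
  3: TP=44, FP=5+4+5=14, FN=0+6+3=9 → 88/111 = 0.79279
Lowest is class '2' with F1 score = 0.4865.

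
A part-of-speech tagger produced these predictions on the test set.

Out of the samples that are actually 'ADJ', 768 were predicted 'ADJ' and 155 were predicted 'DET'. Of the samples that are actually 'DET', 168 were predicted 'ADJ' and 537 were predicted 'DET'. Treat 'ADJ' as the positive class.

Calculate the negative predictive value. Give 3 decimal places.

NPV = TN/(TN+FN) = 537/(537+155) = 0.776

0.776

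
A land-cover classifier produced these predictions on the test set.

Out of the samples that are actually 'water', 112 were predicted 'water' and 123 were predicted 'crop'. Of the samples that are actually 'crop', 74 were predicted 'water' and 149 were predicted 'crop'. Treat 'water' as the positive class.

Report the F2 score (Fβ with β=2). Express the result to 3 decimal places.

Fβ = (1+β²)·TP / ((1+β²)·TP + β²·FN + FP), with β²=4
= 5·112 / (5·112 + 4·123 + 74) = 0.497

0.497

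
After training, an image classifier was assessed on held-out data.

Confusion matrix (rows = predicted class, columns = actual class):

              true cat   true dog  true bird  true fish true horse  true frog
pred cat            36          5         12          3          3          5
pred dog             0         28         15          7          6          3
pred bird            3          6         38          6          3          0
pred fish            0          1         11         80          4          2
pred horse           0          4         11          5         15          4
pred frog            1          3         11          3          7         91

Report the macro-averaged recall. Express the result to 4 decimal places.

0.6524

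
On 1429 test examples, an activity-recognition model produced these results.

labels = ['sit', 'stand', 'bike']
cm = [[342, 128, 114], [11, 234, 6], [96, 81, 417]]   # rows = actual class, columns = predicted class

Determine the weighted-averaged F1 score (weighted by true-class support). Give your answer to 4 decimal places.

Per-class F1 score (2·TP/(2·TP+FP+FN)):
  sit: TP=342, FP=11+96=107, FN=128+114=242 → 684/1033 = 0.66215
  stand: TP=234, FP=128+81=209, FN=11+6=17 → 468/694 = 0.67435
  bike: TP=417, FP=114+6=120, FN=96+81=177 → 834/1131 = 0.73740
Weighted-F1 score = Σ (supportᵢ/N)·F1 scoreᵢ with N=1429: (584/1429)·0.66215 + (251/1429)·0.67435 + (594/1429)·0.73740 = 0.6956

0.6956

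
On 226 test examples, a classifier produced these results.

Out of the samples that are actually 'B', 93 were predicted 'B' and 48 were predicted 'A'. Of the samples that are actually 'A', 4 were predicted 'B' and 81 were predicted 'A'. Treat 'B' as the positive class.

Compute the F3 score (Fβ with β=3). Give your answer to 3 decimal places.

Fβ = (1+β²)·TP / ((1+β²)·TP + β²·FN + FP), with β²=9
= 10·93 / (10·93 + 9·48 + 4) = 0.681

0.681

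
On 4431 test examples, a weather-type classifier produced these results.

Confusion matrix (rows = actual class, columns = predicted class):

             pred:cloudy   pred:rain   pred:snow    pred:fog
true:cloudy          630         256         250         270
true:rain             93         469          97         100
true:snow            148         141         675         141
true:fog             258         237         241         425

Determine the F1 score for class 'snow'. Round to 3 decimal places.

F1 score = 2·TP/(2·TP+FP+FN).
snow: TP=675, FP=250+97+241=588, FN=148+141+141=430 → 1350/2368 = 0.5701

0.570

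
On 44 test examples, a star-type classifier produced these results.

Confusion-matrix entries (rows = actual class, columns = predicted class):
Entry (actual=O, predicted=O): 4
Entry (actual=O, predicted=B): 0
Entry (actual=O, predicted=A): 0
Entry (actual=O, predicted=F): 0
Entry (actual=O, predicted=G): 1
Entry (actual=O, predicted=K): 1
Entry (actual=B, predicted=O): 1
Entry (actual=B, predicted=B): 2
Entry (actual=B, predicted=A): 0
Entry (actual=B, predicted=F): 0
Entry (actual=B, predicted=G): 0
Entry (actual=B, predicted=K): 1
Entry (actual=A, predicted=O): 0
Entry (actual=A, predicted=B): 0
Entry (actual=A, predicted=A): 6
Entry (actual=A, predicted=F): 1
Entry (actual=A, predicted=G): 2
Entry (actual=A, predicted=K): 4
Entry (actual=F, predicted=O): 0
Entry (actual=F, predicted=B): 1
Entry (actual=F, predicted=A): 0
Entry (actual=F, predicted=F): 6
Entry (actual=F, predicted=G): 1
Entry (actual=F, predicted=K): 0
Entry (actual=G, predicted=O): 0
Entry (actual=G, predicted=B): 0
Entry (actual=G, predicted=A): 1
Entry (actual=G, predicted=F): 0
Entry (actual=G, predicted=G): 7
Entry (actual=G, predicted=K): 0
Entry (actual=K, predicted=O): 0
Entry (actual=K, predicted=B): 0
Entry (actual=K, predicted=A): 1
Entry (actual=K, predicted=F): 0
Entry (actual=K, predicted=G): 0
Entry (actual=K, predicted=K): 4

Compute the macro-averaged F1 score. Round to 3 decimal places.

0.657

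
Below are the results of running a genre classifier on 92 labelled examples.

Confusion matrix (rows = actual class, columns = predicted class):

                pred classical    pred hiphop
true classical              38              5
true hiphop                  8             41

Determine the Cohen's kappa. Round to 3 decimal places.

0.717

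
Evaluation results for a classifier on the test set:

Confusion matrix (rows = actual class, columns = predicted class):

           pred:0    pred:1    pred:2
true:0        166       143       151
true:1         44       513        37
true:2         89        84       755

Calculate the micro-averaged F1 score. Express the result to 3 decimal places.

Micro-averaging pools counts across classes: ΣTP=1434, ΣFP=548, ΣFN=548.
Micro-F1 score = 2·TP/(2·TP+FP+FN) on pooled counts = 0.724 (equals overall accuracy in single-label multiclass).

0.724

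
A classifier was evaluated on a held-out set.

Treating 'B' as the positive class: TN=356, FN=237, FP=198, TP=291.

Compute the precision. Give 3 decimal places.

0.595

Precision = TP/(TP+FP) = 291/(291+198) = 291/489 = 0.595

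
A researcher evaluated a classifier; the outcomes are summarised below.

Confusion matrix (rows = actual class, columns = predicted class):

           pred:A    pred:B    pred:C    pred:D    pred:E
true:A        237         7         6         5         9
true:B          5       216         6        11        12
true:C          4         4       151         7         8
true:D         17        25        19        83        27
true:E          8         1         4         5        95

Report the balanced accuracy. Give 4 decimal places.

0.7911

Balanced accuracy = mean of per-class recall.
  A: recall = 237/264 = 0.89773
  B: recall = 216/250 = 0.86400
  C: recall = 151/174 = 0.86782
  D: recall = 83/171 = 0.48538
  E: recall = 95/113 = 0.84071
Mean = (0.89773 + 0.86400 + 0.86782 + 0.48538 + 0.84071) / 5 = 0.7911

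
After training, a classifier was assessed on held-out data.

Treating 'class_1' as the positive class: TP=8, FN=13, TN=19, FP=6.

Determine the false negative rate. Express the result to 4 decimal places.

FNR = FN/(FN+TP) = 13/(13+8) = 0.6190

0.6190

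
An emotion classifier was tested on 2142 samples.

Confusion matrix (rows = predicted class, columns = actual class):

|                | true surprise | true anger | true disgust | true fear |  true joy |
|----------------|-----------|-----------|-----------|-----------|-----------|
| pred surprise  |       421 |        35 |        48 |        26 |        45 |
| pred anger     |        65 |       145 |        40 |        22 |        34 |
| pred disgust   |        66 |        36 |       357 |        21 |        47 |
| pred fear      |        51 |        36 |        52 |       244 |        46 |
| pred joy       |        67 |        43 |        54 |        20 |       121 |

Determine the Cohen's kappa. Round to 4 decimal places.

Observed agreement pₒ = trace/N = 1288/2142 = 0.60131
Expected agreement pₑ = Σ (rowᵢ·colᵢ)/N² = (670·575 + 295·306 + 551·527 + 333·429 + 293·305)/2142² = 0.21754
κ = (pₒ − pₑ)/(1 − pₑ) = (0.60131 − 0.21754)/(1 − 0.21754) = 0.4905

0.4905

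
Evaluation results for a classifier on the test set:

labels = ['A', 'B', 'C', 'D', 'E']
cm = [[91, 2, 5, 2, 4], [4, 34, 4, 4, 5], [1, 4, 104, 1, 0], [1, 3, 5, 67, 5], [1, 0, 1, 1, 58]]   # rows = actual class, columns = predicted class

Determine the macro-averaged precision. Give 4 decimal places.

Per-class precision (TP/(TP+FP)):
  A: TP=91, FP=4+1+1+1=7 → 91/98 = 0.92857
  B: TP=34, FP=2+4+3+0=9 → 34/43 = 0.79070
  C: TP=104, FP=5+4+5+1=15 → 104/119 = 0.87395
  D: TP=67, FP=2+4+1+1=8 → 67/75 = 0.89333
  E: TP=58, FP=4+5+0+5=14 → 58/72 = 0.80556
Macro-precision = mean = (0.92857 + 0.79070 + 0.87395 + 0.89333 + 0.80556) / 5 = 0.8584

0.8584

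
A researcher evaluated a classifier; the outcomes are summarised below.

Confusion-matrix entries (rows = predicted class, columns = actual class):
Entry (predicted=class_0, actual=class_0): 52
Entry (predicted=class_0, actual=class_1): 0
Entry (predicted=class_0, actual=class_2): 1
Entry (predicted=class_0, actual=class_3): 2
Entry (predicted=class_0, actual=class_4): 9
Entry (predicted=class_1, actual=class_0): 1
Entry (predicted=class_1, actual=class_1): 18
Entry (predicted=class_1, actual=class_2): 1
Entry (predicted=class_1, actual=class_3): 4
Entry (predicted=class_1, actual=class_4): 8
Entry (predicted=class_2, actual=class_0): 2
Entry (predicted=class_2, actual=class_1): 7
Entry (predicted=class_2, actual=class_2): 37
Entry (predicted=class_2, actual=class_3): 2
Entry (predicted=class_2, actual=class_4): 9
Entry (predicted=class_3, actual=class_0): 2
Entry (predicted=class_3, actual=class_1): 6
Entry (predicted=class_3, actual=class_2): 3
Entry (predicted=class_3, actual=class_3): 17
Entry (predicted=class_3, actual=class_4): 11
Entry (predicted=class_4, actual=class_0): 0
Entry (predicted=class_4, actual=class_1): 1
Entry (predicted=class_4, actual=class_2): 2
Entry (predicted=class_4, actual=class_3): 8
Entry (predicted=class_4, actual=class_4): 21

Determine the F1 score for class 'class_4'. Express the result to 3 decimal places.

Treat 'class_4' as positive and all other classes as negative.
F1 score = 2·TP/(2·TP+FP+FN).
class_4: TP=21, FP=0+1+2+8=11, FN=9+8+9+11=37 → 42/90 = 0.4667

0.467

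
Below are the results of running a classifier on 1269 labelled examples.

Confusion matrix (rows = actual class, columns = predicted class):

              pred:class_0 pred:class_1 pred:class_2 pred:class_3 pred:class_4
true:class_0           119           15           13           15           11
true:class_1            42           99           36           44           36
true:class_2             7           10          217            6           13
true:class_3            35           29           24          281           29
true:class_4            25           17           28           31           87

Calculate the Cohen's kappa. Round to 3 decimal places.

Observed agreement pₒ = trace/N = 803/1269 = 0.6328
Expected agreement pₑ = Σ (rowᵢ·colᵢ)/N² = (173·228 + 257·170 + 253·318 + 398·377 + 188·176)/1269² = 0.2153
κ = (pₒ − pₑ)/(1 − pₑ) = (0.6328 − 0.2153)/(1 − 0.2153) = 0.532

0.532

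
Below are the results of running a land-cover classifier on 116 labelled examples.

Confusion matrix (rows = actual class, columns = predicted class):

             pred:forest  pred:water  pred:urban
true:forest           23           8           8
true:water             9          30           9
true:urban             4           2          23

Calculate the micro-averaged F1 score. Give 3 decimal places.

0.655

Micro-averaging pools counts across classes: ΣTP=76, ΣFP=40, ΣFN=40.
Micro-F1 score = 2·TP/(2·TP+FP+FN) on pooled counts = 0.655 (equals overall accuracy in single-label multiclass).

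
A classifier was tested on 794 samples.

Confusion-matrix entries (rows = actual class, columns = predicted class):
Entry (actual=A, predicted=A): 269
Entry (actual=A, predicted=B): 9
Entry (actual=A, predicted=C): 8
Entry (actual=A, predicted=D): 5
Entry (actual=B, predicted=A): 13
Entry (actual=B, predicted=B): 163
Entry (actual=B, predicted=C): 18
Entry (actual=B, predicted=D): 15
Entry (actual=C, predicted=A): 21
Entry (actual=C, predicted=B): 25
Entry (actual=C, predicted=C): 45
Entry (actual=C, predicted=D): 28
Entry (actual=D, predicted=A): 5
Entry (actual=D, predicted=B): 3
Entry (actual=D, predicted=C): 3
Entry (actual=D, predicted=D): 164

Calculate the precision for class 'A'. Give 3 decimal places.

Treat 'A' as positive and all other classes as negative.
precision = TP/(TP+FP).
A: TP=269, FP=13+21+5=39 → 269/308 = 0.8734

0.873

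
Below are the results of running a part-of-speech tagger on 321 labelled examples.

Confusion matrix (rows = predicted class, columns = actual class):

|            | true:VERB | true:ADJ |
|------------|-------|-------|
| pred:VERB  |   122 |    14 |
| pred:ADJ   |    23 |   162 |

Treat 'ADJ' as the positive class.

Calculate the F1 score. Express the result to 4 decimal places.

Precision = TP/(TP+FP) = 162/185 = 0.8757
Recall = TP/(TP+FN) = 162/176 = 0.9205
F1 = 2·TP/(2·TP+FP+FN) = 324/361 = 0.8975

0.8975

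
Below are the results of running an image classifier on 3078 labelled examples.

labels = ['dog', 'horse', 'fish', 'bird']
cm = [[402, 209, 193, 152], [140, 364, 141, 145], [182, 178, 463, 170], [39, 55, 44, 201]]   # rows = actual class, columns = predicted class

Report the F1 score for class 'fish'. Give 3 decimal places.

F1 score = 2·TP/(2·TP+FP+FN).
fish: TP=463, FP=193+141+44=378, FN=182+178+170=530 → 926/1834 = 0.5049

0.505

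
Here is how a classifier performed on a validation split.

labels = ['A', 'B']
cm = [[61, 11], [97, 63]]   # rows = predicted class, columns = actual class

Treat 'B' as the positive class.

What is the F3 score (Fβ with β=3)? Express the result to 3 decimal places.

Fβ = (1+β²)·TP / ((1+β²)·TP + β²·FN + FP), with β²=9
= 10·63 / (10·63 + 9·11 + 97) = 0.763

0.763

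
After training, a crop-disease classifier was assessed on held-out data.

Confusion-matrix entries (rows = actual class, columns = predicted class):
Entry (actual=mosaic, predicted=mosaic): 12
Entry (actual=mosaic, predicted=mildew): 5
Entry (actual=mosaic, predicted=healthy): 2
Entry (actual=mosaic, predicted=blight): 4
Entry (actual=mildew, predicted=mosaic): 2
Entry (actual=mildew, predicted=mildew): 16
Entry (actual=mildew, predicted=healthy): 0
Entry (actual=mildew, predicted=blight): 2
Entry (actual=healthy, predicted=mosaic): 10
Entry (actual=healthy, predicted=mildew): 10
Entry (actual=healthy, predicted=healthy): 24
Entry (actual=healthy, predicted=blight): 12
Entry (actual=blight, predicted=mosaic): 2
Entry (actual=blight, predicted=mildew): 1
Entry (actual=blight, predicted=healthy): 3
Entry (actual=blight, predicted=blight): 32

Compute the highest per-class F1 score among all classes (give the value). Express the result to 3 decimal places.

Per-class F1 score (2·TP/(2·TP+FP+FN)):
  mosaic: TP=12, FP=2+10+2=14, FN=5+2+4=11 → 24/49 = 0.4898
  mildew: TP=16, FP=5+10+1=16, FN=2+0+2=4 → 32/52 = 0.6154
  healthy: TP=24, FP=2+0+3=5, FN=10+10+12=32 → 48/85 = 0.5647
  blight: TP=32, FP=4+2+12=18, FN=2+1+3=6 → 64/88 = 0.7273
Highest is class 'blight' with F1 score = 0.727.

0.727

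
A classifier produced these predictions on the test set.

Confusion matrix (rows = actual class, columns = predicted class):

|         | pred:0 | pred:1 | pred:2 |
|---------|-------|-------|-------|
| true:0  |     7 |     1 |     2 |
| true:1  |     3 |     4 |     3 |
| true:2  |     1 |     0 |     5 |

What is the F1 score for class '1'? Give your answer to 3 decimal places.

0.533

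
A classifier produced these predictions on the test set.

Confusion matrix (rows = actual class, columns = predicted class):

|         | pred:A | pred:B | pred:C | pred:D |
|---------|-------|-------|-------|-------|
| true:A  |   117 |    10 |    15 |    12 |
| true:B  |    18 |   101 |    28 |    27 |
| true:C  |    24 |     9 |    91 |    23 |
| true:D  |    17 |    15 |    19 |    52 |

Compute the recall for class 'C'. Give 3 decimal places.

One-vs-rest for 'C': TP = diagonal; FP = other classes predicted 'C'; FN = 'C' predicted as other.
recall = TP/(TP+FN).
C: TP=91, FN=24+9+23=56 → 91/147 = 0.6190

0.619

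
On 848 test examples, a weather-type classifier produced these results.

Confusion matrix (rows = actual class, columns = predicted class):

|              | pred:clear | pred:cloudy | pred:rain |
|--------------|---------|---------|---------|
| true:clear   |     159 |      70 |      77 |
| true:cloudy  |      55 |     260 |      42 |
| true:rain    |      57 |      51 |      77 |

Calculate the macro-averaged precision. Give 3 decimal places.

Per-class precision (TP/(TP+FP)):
  clear: TP=159, FP=55+57=112 → 159/271 = 0.5867
  cloudy: TP=260, FP=70+51=121 → 260/381 = 0.6824
  rain: TP=77, FP=77+42=119 → 77/196 = 0.3929
Macro-precision = mean = (0.5867 + 0.6824 + 0.3929) / 3 = 0.554

0.554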